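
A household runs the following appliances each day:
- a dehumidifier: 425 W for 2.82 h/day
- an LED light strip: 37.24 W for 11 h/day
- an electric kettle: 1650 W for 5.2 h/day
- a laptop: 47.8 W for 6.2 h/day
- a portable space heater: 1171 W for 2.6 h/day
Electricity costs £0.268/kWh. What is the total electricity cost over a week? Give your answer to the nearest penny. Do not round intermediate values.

dehumidifier: 425 W × 2.82 h × 7 d = 8,390 Wh = 8.389 kWh
LED light strip: 37.24 W × 11 h × 7 d = 2,867 Wh = 2.867 kWh
electric kettle: 1650 W × 5.2 h × 7 d = 60,060 Wh = 60.06 kWh
laptop: 47.8 W × 6.2 h × 7 d = 2,075 Wh = 2.075 kWh
portable space heater: 1171 W × 2.6 h × 7 d = 21,312 Wh = 21.31 kWh
Total energy = 8.389 + 2.867 + 60.06 + 2.075 + 21.31 = 94.7 kWh
Cost = 94.7 kWh × £0.268 = £25.38

£25.38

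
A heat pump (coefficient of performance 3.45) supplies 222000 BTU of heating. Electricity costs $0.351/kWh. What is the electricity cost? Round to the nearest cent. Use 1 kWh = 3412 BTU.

Heat delivered = 222,000 BTU / 3412 = 65.06 kWh
Electrical input = 65.06 kWh / 3.45 = 18.86 kWh
Cost = 18.86 × $0.351/kWh = $6.62

$6.62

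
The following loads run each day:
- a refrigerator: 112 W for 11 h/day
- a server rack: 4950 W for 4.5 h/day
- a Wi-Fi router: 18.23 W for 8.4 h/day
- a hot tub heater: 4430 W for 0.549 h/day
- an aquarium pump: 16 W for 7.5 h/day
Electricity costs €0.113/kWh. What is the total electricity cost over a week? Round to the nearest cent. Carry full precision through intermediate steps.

€20.73

refrigerator: 112 W × 11 h × 7 d = 8,624 Wh = 8.624 kWh
server rack: 4950 W × 4.5 h × 7 d = 155,925 Wh = 155.9 kWh
Wi-Fi router: 18.23 W × 8.4 h × 7 d = 1,072 Wh = 1.072 kWh
hot tub heater: 4430 W × 0.549 h × 7 d = 17,024 Wh = 17.02 kWh
aquarium pump: 16 W × 7.5 h × 7 d = 840 Wh = 0.84 kWh
Total energy = 8.624 + 155.9 + 1.072 + 17.02 + 0.84 = 183.5 kWh
Cost = 183.5 kWh × €0.113 = €20.73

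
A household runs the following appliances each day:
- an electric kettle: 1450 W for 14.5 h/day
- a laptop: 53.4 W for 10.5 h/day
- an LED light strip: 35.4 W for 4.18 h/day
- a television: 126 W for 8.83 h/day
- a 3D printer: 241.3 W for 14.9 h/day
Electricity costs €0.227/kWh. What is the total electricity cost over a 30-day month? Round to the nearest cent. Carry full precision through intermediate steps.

electric kettle: 1450 W × 14.5 h × 30 d = 630,750 Wh = 630.8 kWh
laptop: 53.4 W × 10.5 h × 30 d = 16,821 Wh = 16.82 kWh
LED light strip: 35.4 W × 4.18 h × 30 d = 4,439 Wh = 4.439 kWh
television: 126 W × 8.83 h × 30 d = 33,377 Wh = 33.38 kWh
3D printer: 241.3 W × 14.9 h × 30 d = 107,861 Wh = 107.9 kWh
Total energy = 630.8 + 16.82 + 4.439 + 33.38 + 107.9 = 793.2 kWh
Cost = 793.2 kWh × €0.227 = €180.07

€180.07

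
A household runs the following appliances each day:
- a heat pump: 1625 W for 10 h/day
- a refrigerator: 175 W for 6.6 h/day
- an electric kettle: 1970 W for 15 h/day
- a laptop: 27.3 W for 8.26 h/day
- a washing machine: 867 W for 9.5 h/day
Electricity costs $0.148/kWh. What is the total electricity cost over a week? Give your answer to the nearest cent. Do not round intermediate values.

$57.41

heat pump: 1625 W × 10 h × 7 d = 113,750 Wh = 113.8 kWh
refrigerator: 175 W × 6.6 h × 7 d = 8,085 Wh = 8.085 kWh
electric kettle: 1970 W × 15 h × 7 d = 206,850 Wh = 206.8 kWh
laptop: 27.3 W × 8.26 h × 7 d = 1,578 Wh = 1.578 kWh
washing machine: 867 W × 9.5 h × 7 d = 57,656 Wh = 57.66 kWh
Total energy = 113.8 + 8.085 + 206.8 + 1.578 + 57.66 = 387.9 kWh
Cost = 387.9 kWh × $0.148 = $57.41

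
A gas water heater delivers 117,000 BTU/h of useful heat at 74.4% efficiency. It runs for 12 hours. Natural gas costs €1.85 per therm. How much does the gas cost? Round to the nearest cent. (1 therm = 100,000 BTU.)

€34.91

Heat delivered = 117,000 BTU/h × 12 h = 1,404,000 BTU
Gas input = 1,404,000 / 0.744 = 1,887,097 BTU
= 1,887,097 / 100,000 = 18.87 therm
Cost = 18.87 × €1.85/therm = €34.91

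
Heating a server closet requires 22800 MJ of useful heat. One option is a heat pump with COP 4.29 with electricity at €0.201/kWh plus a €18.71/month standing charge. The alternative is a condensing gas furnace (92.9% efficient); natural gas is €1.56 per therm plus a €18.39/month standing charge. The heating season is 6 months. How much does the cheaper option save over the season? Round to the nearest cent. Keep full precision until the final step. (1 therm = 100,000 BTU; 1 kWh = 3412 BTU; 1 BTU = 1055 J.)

€64.22

Heat load = 22800 MJ = 22,800,000,000 J / 1055 = 21,611,374 BTU
Gas: input = 21,611,374 / 0.929 = 23,263,051 BTU = 232.6 therm → 232.6 × €1.56 = €362.90; + 6 × €18.39 standing = €473.24
Heat pump: 21,611,374 BTU / 3412 = 6,334 kWh heat; / 4.29 = 1,476 kWh in → × €0.201 = €296.76; + 6 × €18.71 standing = €409.02
Difference = |€473.24 − €409.02| = €64.22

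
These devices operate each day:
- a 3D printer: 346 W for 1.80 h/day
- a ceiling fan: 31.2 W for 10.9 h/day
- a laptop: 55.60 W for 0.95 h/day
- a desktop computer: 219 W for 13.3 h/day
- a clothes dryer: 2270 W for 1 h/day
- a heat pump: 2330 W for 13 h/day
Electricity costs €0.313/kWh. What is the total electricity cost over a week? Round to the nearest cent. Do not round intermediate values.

3D printer: 346 W × 1.80 h × 7 d = 4,360 Wh = 4.36 kWh
ceiling fan: 31.2 W × 10.9 h × 7 d = 2,381 Wh = 2.381 kWh
laptop: 55.60 W × 0.95 h × 7 d = 370 Wh = 0.3697 kWh
desktop computer: 219 W × 13.3 h × 7 d = 20,389 Wh = 20.39 kWh
clothes dryer: 2270 W × 1 h × 7 d = 15,890 Wh = 15.89 kWh
heat pump: 2330 W × 13 h × 7 d = 212,030 Wh = 212 kWh
Total energy = 4.36 + 2.381 + 0.3697 + 20.39 + 15.89 + 212 = 255.4 kWh
Cost = 255.4 kWh × €0.313 = €79.95

€79.95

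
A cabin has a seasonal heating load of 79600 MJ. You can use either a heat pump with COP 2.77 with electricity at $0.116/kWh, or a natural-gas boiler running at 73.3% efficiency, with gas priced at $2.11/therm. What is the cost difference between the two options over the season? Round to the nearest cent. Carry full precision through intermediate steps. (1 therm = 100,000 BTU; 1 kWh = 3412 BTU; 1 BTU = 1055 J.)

$1245.86

Heat load = 79600 MJ = 79,600,000,000 J / 1055 = 75,450,237 BTU
Gas: input = 75,450,237 / 0.733 = 102,933,475 BTU = 1,029 therm → 1,029 × $2.11 = $2,171.90
Heat pump: 75,450,237 BTU / 3412 = 22,110 kWh heat; / 2.77 = 7,983 kWh in → × $0.116 = $926.04
Difference = |$2,171.90 − $926.04| = $1,245.86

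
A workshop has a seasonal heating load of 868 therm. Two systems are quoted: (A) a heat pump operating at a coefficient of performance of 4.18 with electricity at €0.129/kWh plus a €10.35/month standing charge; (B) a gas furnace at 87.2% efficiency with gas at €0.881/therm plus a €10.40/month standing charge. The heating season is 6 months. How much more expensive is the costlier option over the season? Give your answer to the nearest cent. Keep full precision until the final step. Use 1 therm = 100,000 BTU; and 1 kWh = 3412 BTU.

Heat load = 868 therm × 100,000 = 86,800,000 BTU
Gas: input = 86,800,000 / 0.872 = 99,541,284 BTU = 995.4 therm → 995.4 × €0.881 = €876.96; + 6 × €10.40 standing = €939.36
Heat pump: 86,800,000 BTU / 3412 = 25,440 kWh heat; / 4.18 = 6,086 kWh in → × €0.129 = €785.10; + 6 × €10.35 standing = €847.20
Difference = |€939.36 − €847.20| = €92.16

€92.16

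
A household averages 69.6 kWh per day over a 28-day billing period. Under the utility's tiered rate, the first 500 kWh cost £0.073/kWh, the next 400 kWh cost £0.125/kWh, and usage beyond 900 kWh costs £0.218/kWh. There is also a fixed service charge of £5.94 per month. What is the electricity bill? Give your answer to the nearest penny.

£321.08

Usage = 69.6 kWh/day × 28 days = 1948.8 kWh
First 500 kWh × £0.073 = £36.50
Next 400 kWh × £0.125 = £50.00
Remaining 1048.8 kWh × £0.218 = £228.64
Energy charge = £315.14; + service £5.94 = £321.08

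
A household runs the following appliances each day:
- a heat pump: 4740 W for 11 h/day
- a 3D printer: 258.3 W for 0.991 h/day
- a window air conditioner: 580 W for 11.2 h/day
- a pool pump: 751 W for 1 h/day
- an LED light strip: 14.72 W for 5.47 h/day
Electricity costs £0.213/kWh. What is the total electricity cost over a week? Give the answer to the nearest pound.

heat pump: 4740 W × 11 h × 7 d = 364,980 Wh = 365 kWh
3D printer: 258.3 W × 0.991 h × 7 d = 1,792 Wh = 1.792 kWh
window air conditioner: 580 W × 11.2 h × 7 d = 45,472 Wh = 45.47 kWh
pool pump: 751 W × 1 h × 7 d = 5,257 Wh = 5.257 kWh
LED light strip: 14.72 W × 5.47 h × 7 d = 564 Wh = 0.5636 kWh
Total energy = 365 + 1.792 + 45.47 + 5.257 + 0.5636 = 418.1 kWh
Cost = 418.1 kWh × £0.213 = £89.05 ≈ £89

£89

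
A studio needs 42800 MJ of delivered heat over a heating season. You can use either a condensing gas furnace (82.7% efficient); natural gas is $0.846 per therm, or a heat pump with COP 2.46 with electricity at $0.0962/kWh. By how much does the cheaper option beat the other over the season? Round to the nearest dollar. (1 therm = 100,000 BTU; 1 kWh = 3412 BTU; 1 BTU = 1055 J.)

$50

Heat load = 42800 MJ = 42,800,000,000 J / 1055 = 40,568,720 BTU
Gas: input = 40,568,720 / 0.827 = 49,055,285 BTU = 490.6 therm → 490.6 × $0.846 = $415.01
Heat pump: 40,568,720 BTU / 3412 = 11,890 kWh heat; / 2.46 = 4,833 kWh in → × $0.0962 = $464.97
Difference = |$415.01 − $464.97| = $49.96 ≈ $50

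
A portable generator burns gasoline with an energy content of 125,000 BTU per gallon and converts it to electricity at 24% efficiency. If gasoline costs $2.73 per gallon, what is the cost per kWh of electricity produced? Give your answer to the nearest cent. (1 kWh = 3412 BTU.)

Electrical output per gallon = 125,000 BTU × 0.24 / 3412 BTU/kWh = 8.792 kWh
Cost per kWh = $2.73 / 8.792 kWh = $0.310

$0.31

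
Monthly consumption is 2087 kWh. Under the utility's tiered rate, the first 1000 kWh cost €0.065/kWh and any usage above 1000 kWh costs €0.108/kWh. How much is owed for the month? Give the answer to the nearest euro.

€182

First 1000 kWh × €0.065 = €65.00
Remaining 1087 kWh × €0.108 = €117.40
Total = €182.40 ≈ €182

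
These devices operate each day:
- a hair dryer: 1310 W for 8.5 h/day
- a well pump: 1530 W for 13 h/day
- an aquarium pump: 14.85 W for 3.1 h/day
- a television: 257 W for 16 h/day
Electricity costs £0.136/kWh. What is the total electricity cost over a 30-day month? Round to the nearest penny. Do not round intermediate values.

£143.55

hair dryer: 1310 W × 8.5 h × 30 d = 334,050 Wh = 334.1 kWh
well pump: 1530 W × 13 h × 30 d = 596,700 Wh = 596.7 kWh
aquarium pump: 14.85 W × 3.1 h × 30 d = 1,381 Wh = 1.381 kWh
television: 257 W × 16 h × 30 d = 123,360 Wh = 123.4 kWh
Total energy = 334.1 + 596.7 + 1.381 + 123.4 = 1,055 kWh
Cost = 1,055 kWh × £0.136 = £143.55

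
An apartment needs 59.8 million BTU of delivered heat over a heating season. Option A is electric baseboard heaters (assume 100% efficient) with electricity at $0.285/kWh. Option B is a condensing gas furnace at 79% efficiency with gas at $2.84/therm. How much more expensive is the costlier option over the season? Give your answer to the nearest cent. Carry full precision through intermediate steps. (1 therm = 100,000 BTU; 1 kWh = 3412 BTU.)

Heat load = 59.8 × 10⁶ BTU = 59,800,000 BTU
Gas: input = 59,800,000 / 0.79 = 75,696,203 BTU = 757 therm → 757 × $2.84 = $2,149.77
Electric: 59,800,000 BTU / 3412 = 17,530 kWh → × $0.285 = $4,995.02
Difference = |$2,149.77 − $4,995.02| = $2,845.25

$2845.25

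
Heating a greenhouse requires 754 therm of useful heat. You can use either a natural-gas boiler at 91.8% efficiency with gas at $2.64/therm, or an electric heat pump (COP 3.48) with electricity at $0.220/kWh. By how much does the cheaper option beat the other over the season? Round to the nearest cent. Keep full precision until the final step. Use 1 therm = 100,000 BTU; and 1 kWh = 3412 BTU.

$771.34

Heat load = 754 therm × 100,000 = 75,400,000 BTU
Gas: input = 75,400,000 / 0.918 = 82,135,076 BTU = 821.4 therm → 821.4 × $2.64 = $2,168.37
Heat pump: 75,400,000 BTU / 3412 = 22,100 kWh heat; / 3.48 = 6,350 kWh in → × $0.220 = $1,397.03
Difference = |$2,168.37 − $1,397.03| = $771.34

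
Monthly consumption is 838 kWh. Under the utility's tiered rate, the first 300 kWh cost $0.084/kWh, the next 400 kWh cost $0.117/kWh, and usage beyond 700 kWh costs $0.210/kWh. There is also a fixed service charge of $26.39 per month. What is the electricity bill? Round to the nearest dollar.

$127

First 300 kWh × $0.084 = $25.20
Next 400 kWh × $0.117 = $46.80
Remaining 138 kWh × $0.210 = $28.98
Energy charge = $100.98; + service $26.39 = $127.37 ≈ $127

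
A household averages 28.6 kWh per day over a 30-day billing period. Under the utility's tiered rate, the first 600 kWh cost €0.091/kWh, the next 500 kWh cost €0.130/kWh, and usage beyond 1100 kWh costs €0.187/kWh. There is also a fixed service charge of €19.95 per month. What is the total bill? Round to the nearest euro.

€108

Usage = 28.6 kWh/day × 30 days = 858 kWh
First 600 kWh × €0.091 = €54.60
Next 258 kWh × €0.130 = €33.54
Remaining tier: 0 kWh (not reached)
Energy charge = €88.14; + service €19.95 = €108.09 ≈ €108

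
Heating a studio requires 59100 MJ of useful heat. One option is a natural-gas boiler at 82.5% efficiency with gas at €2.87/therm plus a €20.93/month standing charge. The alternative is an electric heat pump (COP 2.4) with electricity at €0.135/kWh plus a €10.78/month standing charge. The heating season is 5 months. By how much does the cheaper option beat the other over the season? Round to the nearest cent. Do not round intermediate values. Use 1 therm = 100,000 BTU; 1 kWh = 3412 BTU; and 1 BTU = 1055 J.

Heat load = 59100 MJ = 59,100,000,000 J / 1055 = 56,018,957 BTU
Gas: input = 56,018,957 / 0.825 = 67,901,766 BTU = 679 therm → 679 × €2.87 = €1,948.78; + 5 × €20.93 standing = €2,053.43
Heat pump: 56,018,957 BTU / 3412 = 16,420 kWh heat; / 2.4 = 6,841 kWh in → × €0.135 = €923.52; + 5 × €10.78 standing = €977.42
Difference = |€2,053.43 − €977.42| = €1,076.01

€1076.01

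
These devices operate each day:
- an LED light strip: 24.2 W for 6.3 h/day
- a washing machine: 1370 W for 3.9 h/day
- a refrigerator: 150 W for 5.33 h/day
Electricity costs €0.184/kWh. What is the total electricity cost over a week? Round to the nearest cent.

LED light strip: 24.2 W × 6.3 h × 7 d = 1,067 Wh = 1.067 kWh
washing machine: 1370 W × 3.9 h × 7 d = 37,401 Wh = 37.4 kWh
refrigerator: 150 W × 5.33 h × 7 d = 5,596 Wh = 5.596 kWh
Total energy = 1.067 + 37.4 + 5.596 = 44.06 kWh
Cost = 44.06 kWh × €0.184 = €8.11

€8.11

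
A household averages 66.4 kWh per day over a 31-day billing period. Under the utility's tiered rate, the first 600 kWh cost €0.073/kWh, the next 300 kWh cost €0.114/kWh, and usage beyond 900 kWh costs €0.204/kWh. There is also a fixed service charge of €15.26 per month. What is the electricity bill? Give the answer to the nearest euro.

€330

Usage = 66.4 kWh/day × 31 days = 2058.4 kWh
First 600 kWh × €0.073 = €43.80
Next 300 kWh × €0.114 = €34.20
Remaining 1158.4 kWh × €0.204 = €236.31
Energy charge = €314.31; + service €15.26 = €329.57 ≈ €330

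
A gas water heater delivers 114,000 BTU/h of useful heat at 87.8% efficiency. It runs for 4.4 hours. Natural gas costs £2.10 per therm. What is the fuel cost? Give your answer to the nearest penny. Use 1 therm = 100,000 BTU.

Heat delivered = 114,000 BTU/h × 4.4 h = 501,600 BTU
Gas input = 501,600 / 0.878 = 571,298 BTU
= 571,298 / 100,000 = 5.713 therm
Cost = 5.713 × £2.10/therm = £12.00

£12.00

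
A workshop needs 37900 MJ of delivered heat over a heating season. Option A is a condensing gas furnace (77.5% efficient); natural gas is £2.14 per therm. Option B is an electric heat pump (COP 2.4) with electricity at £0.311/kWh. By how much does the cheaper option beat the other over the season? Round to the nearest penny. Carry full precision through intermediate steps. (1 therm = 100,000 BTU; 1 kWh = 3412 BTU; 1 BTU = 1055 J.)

£372.38

Heat load = 37900 MJ = 37,900,000,000 J / 1055 = 35,924,171 BTU
Gas: input = 35,924,171 / 0.775 = 46,353,769 BTU = 463.5 therm → 463.5 × £2.14 = £991.97
Heat pump: 35,924,171 BTU / 3412 = 10,530 kWh heat; / 2.4 = 4,387 kWh in → × £0.311 = £1,364.35
Difference = |£991.97 − £1,364.35| = £372.38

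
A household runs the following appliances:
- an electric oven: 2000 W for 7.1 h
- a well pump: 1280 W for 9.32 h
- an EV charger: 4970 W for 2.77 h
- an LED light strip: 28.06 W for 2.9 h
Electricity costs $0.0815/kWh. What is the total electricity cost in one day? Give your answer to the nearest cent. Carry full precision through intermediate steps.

$3.26

electric oven: 2000 W × 7.1 h = 14,200 Wh = 14.2 kWh
well pump: 1280 W × 9.32 h = 11,930 Wh = 11.93 kWh
EV charger: 4970 W × 2.77 h = 13,767 Wh = 13.77 kWh
LED light strip: 28.06 W × 2.9 h = 81 Wh = 0.08137 kWh
Total energy = 14.2 + 11.93 + 13.77 + 0.08137 = 39.98 kWh
Cost = 39.98 kWh × $0.0815 = $3.26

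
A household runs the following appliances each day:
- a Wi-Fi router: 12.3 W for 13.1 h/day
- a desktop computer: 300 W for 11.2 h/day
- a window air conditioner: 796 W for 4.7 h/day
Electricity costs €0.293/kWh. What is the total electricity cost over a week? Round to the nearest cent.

€14.90

Wi-Fi router: 12.3 W × 13.1 h × 7 d = 1,128 Wh = 1.128 kWh
desktop computer: 300 W × 11.2 h × 7 d = 23,520 Wh = 23.52 kWh
window air conditioner: 796 W × 4.7 h × 7 d = 26,188 Wh = 26.19 kWh
Total energy = 1.128 + 23.52 + 26.19 = 50.84 kWh
Cost = 50.84 kWh × €0.293 = €14.90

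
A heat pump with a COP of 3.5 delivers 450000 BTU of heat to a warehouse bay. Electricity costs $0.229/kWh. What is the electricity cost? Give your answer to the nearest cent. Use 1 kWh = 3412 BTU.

Heat delivered = 450,000 BTU / 3412 = 131.9 kWh
Electrical input = 131.9 kWh / 3.5 = 37.68 kWh
Cost = 37.68 × $0.229/kWh = $8.63

$8.63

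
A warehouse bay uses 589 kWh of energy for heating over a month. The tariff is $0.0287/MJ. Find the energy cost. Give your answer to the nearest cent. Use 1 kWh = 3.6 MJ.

589 kWh × (3.6 MJ/kWh) = 2,120 MJ
Cost = 2,120 MJ × $0.0287/MJ = $60.86

$60.86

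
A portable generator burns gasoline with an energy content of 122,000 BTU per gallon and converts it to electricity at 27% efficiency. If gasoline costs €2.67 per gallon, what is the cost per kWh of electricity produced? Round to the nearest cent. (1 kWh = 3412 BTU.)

€0.28

Electrical output per gallon = 122,000 BTU × 0.27 / 3412 BTU/kWh = 9.654 kWh
Cost per kWh = €2.67 / 9.654 kWh = €0.277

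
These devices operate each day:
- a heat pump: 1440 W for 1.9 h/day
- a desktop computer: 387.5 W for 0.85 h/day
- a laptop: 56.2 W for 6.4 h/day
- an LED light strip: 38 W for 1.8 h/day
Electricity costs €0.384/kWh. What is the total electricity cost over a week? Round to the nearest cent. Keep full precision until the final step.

€9.39

heat pump: 1440 W × 1.9 h × 7 d = 19,152 Wh = 19.15 kWh
desktop computer: 387.5 W × 0.85 h × 7 d = 2,306 Wh = 2.306 kWh
laptop: 56.2 W × 6.4 h × 7 d = 2,518 Wh = 2.518 kWh
LED light strip: 38 W × 1.8 h × 7 d = 479 Wh = 0.4788 kWh
Total energy = 19.15 + 2.306 + 2.518 + 0.4788 = 24.45 kWh
Cost = 24.45 kWh × €0.384 = €9.39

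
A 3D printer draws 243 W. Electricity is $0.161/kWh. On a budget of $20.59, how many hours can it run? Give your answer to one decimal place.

Energy budget = $20.59 / $0.161 per kWh = 127.9 kWh = 127,888 Wh
Runtime = 127,888 Wh / 243 W = 526.3 h

526.3 h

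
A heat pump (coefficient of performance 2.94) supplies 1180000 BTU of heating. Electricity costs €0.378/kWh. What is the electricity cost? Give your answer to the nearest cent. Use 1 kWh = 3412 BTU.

€44.46

Heat delivered = 1,180,000 BTU / 3412 = 345.8 kWh
Electrical input = 345.8 kWh / 2.94 = 117.6 kWh
Cost = 117.6 × €0.378/kWh = €44.46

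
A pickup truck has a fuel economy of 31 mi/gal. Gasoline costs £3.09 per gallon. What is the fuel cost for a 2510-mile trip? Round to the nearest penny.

£250.19

Fuel = 2510 mi / 31 mpg = 80.97 gal
Cost = 80.97 gal × £3.09/gal = £250.19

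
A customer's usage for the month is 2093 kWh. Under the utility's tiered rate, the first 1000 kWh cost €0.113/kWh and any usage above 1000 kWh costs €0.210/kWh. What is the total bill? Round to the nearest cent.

First 1000 kWh × €0.113 = €113.00
Remaining 1093 kWh × €0.210 = €229.53
Total = €342.53

€342.53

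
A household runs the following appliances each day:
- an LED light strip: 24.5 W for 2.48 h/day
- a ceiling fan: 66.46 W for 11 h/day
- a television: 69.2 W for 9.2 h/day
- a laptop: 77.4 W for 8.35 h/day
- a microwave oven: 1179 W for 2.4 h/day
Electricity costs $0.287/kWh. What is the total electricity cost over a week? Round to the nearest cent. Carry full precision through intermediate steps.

LED light strip: 24.5 W × 2.48 h × 7 d = 425 Wh = 0.4253 kWh
ceiling fan: 66.46 W × 11 h × 7 d = 5,117 Wh = 5.117 kWh
television: 69.2 W × 9.2 h × 7 d = 4,456 Wh = 4.456 kWh
laptop: 77.4 W × 8.35 h × 7 d = 4,524 Wh = 4.524 kWh
microwave oven: 1179 W × 2.4 h × 7 d = 19,807 Wh = 19.81 kWh
Total energy = 0.4253 + 5.117 + 4.456 + 4.524 + 19.81 = 34.33 kWh
Cost = 34.33 kWh × $0.287 = $9.85

$9.85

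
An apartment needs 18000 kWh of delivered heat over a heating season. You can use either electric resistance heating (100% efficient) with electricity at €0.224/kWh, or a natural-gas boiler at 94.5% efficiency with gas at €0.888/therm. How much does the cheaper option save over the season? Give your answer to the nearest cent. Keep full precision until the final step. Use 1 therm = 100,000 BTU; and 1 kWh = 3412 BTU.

Heat load = 18000 kWh × 3412 = 61,416,000 BTU
Gas: input = 61,416,000 / 0.945 = 64,990,476 BTU = 649.9 therm → 649.9 × €0.888 = €577.12
Electric: 61,416,000 BTU / 3412 = 18,000 kWh → × €0.224 = €4,032.00
Difference = |€577.12 − €4,032.00| = €3,454.88

€3454.88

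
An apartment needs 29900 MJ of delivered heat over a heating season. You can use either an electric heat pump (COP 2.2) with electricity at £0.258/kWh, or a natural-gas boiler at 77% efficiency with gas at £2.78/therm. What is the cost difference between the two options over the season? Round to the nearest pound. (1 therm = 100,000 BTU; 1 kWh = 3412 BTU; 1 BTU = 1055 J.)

Heat load = 29900 MJ = 29,900,000,000 J / 1055 = 28,341,232 BTU
Gas: input = 28,341,232 / 0.77 = 36,806,795 BTU = 368.1 therm → 368.1 × £2.78 = £1,023.23
Heat pump: 28,341,232 BTU / 3412 = 8,306 kWh heat; / 2.2 = 3,776 kWh in → × £0.258 = £974.11
Difference = |£1,023.23 − £974.11| = £49.12 ≈ £49

£49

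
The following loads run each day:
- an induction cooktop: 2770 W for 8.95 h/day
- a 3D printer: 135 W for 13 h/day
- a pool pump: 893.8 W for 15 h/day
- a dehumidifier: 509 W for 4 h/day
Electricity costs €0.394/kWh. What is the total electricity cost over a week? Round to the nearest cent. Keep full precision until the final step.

induction cooktop: 2770 W × 8.95 h × 7 d = 173,540 Wh = 173.5 kWh
3D printer: 135 W × 13 h × 7 d = 12,285 Wh = 12.29 kWh
pool pump: 893.8 W × 15 h × 7 d = 93,849 Wh = 93.85 kWh
dehumidifier: 509 W × 4 h × 7 d = 14,252 Wh = 14.25 kWh
Total energy = 173.5 + 12.29 + 93.85 + 14.25 = 293.9 kWh
Cost = 293.9 kWh × €0.394 = €115.81

€115.81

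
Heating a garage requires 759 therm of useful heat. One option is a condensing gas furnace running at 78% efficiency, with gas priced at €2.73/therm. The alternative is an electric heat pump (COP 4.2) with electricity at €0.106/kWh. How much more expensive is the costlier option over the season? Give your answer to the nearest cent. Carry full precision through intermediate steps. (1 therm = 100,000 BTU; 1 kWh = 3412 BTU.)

€2095.08

Heat load = 759 therm × 100,000 = 75,900,000 BTU
Gas: input = 75,900,000 / 0.78 = 97,307,692 BTU = 973.1 therm → 973.1 × €2.73 = €2,656.50
Heat pump: 75,900,000 BTU / 3412 = 22,250 kWh heat; / 4.2 = 5,296 kWh in → × €0.106 = €561.42
Difference = |€2,656.50 − €561.42| = €2,095.08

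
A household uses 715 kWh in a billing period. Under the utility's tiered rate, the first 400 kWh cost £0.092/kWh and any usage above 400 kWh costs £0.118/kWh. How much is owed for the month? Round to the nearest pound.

£74

First 400 kWh × £0.092 = £36.80
Remaining 315 kWh × £0.118 = £37.17
Total = £73.97 ≈ £74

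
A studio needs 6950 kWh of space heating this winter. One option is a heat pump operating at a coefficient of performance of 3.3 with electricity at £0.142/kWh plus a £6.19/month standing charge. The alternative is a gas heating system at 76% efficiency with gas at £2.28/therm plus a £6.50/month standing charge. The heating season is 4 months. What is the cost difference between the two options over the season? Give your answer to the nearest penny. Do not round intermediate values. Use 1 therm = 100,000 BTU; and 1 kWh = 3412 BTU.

£413.58

Heat load = 6950 kWh × 3412 = 23,713,400 BTU
Gas: input = 23,713,400 / 0.76 = 31,201,842 BTU = 312 therm → 312 × £2.28 = £711.40; + 4 × £6.50 standing = £737.40
Heat pump: 23,713,400 BTU / 3412 = 6,950 kWh heat; / 3.3 = 2,106 kWh in → × £0.142 = £299.06; + 4 × £6.19 standing = £323.82
Difference = |£737.40 − £323.82| = £413.58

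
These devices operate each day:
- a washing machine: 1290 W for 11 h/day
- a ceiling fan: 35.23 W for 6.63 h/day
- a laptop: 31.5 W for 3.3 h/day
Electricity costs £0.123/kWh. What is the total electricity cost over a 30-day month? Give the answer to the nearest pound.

£54

washing machine: 1290 W × 11 h × 30 d = 425,700 Wh = 425.7 kWh
ceiling fan: 35.23 W × 6.63 h × 30 d = 7,007 Wh = 7.007 kWh
laptop: 31.5 W × 3.3 h × 30 d = 3,118 Wh = 3.118 kWh
Total energy = 425.7 + 7.007 + 3.118 = 435.8 kWh
Cost = 435.8 kWh × £0.123 = £53.61 ≈ £54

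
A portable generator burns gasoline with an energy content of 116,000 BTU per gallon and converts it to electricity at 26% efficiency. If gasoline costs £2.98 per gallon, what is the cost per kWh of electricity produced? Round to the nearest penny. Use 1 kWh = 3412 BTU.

£0.34

Electrical output per gallon = 116,000 BTU × 0.26 / 3412 BTU/kWh = 8.839 kWh
Cost per kWh = £2.98 / 8.839 kWh = £0.337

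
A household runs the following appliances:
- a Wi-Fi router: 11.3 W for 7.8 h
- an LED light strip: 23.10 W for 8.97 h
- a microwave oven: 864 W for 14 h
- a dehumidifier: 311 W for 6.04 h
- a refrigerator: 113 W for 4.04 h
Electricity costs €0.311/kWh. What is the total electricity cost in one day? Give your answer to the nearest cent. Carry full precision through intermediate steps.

Wi-Fi router: 11.3 W × 7.8 h = 88 Wh = 0.08814 kWh
LED light strip: 23.10 W × 8.97 h = 207 Wh = 0.2072 kWh
microwave oven: 864 W × 14 h = 12,096 Wh = 12.1 kWh
dehumidifier: 311 W × 6.04 h = 1,878 Wh = 1.878 kWh
refrigerator: 113 W × 4.04 h = 457 Wh = 0.4565 kWh
Total energy = 0.08814 + 0.2072 + 12.1 + 1.878 + 0.4565 = 14.73 kWh
Cost = 14.73 kWh × €0.311 = €4.58

€4.58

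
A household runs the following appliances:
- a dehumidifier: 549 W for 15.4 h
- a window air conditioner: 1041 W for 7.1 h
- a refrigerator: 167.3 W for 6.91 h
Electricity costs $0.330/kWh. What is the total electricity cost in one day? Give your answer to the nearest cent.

dehumidifier: 549 W × 15.4 h = 8,455 Wh = 8.455 kWh
window air conditioner: 1041 W × 7.1 h = 7,391 Wh = 7.391 kWh
refrigerator: 167.3 W × 6.91 h = 1,156 Wh = 1.156 kWh
Total energy = 8.455 + 7.391 + 1.156 = 17 kWh
Cost = 17 kWh × $0.330 = $5.61

$5.61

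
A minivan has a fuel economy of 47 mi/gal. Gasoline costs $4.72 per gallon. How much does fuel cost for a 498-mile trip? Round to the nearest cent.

Fuel = 498 mi / 47 mpg = 10.6 gal
Cost = 10.6 gal × $4.72/gal = $50.01

$50.01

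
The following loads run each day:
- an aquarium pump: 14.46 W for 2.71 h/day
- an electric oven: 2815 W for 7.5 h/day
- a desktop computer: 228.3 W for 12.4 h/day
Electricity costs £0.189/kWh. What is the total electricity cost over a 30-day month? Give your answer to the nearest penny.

aquarium pump: 14.46 W × 2.71 h × 30 d = 1,176 Wh = 1.176 kWh
electric oven: 2815 W × 7.5 h × 30 d = 633,375 Wh = 633.4 kWh
desktop computer: 228.3 W × 12.4 h × 30 d = 84,928 Wh = 84.93 kWh
Total energy = 1.176 + 633.4 + 84.93 = 719.5 kWh
Cost = 719.5 kWh × £0.189 = £135.98

£135.98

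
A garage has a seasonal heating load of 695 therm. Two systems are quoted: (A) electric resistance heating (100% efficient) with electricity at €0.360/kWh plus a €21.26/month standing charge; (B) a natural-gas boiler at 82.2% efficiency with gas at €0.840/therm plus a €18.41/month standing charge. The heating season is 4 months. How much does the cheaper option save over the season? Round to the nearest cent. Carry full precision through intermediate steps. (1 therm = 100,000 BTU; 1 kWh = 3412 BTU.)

Heat load = 695 therm × 100,000 = 69,500,000 BTU
Gas: input = 69,500,000 / 0.822 = 84,549,878 BTU = 845.5 therm → 845.5 × €0.840 = €710.22; + 4 × €18.41 standing = €783.86
Electric: 69,500,000 BTU / 3412 = 20,370 kWh → × €0.360 = €7,332.94; + 4 × €21.26 standing = €7,417.98
Difference = |€783.86 − €7,417.98| = €6,634.12

€6634.12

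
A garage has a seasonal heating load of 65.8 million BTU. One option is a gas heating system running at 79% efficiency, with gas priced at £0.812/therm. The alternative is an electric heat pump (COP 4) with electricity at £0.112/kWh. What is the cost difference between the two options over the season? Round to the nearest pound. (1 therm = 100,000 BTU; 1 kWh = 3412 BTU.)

Heat load = 65.8 × 10⁶ BTU = 65,800,000 BTU
Gas: input = 65,800,000 / 0.790 = 83,291,139 BTU = 832.9 therm → 832.9 × £0.812 = £676.32
Heat pump: 65,800,000 BTU / 3412 = 19,280 kWh heat; / 4 = 4,821 kWh in → × £0.112 = £539.98
Difference = |£676.32 − £539.98| = £136.35 ≈ £136

£136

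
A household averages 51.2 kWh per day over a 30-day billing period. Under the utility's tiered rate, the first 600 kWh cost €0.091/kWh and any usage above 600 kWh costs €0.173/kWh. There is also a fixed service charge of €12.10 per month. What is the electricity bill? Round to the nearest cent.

€228.63

Usage = 51.2 kWh/day × 30 days = 1536 kWh
First 600 kWh × €0.091 = €54.60
Remaining 936 kWh × €0.173 = €161.93
Energy charge = €216.53; + service €12.10 = €228.63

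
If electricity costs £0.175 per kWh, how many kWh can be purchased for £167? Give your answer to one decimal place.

954.3 kWh

£167 / £0.175 per kWh = 954.3 kWh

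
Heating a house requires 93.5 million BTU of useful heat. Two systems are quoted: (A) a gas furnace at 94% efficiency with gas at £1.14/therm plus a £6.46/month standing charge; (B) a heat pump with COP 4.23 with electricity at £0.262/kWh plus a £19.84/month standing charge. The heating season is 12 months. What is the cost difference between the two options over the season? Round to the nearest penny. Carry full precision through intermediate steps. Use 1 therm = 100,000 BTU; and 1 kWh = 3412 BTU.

Heat load = 93.5 × 10⁶ BTU = 93,500,000 BTU
Gas: input = 93,500,000 / 0.94 = 99,468,085 BTU = 994.7 therm → 994.7 × £1.14 = £1,133.94; + 12 × £6.46 standing = £1,211.46
Heat pump: 93,500,000 BTU / 3412 = 27,400 kWh heat; / 4.23 = 6,478 kWh in → × £0.262 = £1,697.32; + 12 × £19.84 standing = £1,935.40
Difference = |£1,211.46 − £1,935.40| = £723.94

£723.94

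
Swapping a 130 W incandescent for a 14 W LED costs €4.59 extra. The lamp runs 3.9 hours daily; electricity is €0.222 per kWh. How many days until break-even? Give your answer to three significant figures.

45.7 days

Power saved = 130 − 14 = 116 W
Daily energy saved = 116 W × 3.9 h = 452.4 Wh = 0.4524 kWh
Daily savings = 0.4524 × €0.222 = €0.1004
Payback = €4.59 / €0.1004 per day = 45.7 days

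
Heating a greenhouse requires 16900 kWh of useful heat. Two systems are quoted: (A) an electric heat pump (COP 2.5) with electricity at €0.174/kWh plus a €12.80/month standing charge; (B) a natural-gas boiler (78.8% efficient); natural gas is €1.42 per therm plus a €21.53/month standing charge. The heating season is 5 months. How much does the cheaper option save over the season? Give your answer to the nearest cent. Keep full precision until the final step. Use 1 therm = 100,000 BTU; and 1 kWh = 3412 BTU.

€93.49

Heat load = 16900 kWh × 3412 = 57,662,800 BTU
Gas: input = 57,662,800 / 0.788 = 73,176,142 BTU = 731.8 therm → 731.8 × €1.42 = €1,039.10; + 5 × €21.53 standing = €1,146.75
Heat pump: 57,662,800 BTU / 3412 = 16,900 kWh heat; / 2.5 = 6,760 kWh in → × €0.174 = €1,176.24; + 5 × €12.80 standing = €1,240.24
Difference = |€1,146.75 − €1,240.24| = €93.49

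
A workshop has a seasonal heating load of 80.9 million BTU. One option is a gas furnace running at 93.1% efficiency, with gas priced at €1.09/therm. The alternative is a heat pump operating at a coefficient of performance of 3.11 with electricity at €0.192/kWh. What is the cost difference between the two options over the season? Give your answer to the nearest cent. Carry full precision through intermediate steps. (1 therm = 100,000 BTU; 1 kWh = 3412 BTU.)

Heat load = 80.9 × 10⁶ BTU = 80,900,000 BTU
Gas: input = 80,900,000 / 0.931 = 86,895,811 BTU = 869 therm → 869 × €1.09 = €947.16
Heat pump: 80,900,000 BTU / 3412 = 23,710 kWh heat; / 3.11 = 7,624 kWh in → × €0.192 = €1,463.80
Difference = |€947.16 − €1,463.80| = €516.63

€516.63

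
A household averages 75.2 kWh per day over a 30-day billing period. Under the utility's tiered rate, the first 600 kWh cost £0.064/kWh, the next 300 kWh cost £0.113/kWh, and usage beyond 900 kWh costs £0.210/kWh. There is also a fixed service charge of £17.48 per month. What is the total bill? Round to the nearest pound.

£375

Usage = 75.2 kWh/day × 30 days = 2256 kWh
First 600 kWh × £0.064 = £38.40
Next 300 kWh × £0.113 = £33.90
Remaining 1356 kWh × £0.210 = £284.76
Energy charge = £357.06; + service £17.48 = £374.54 ≈ £375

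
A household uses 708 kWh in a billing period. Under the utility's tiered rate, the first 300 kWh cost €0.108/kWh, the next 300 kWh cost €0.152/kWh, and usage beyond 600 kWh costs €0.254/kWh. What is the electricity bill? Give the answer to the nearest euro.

€105

First 300 kWh × €0.108 = €32.40
Next 300 kWh × €0.152 = €45.60
Remaining 108 kWh × €0.254 = €27.43
Total = €105.43 ≈ €105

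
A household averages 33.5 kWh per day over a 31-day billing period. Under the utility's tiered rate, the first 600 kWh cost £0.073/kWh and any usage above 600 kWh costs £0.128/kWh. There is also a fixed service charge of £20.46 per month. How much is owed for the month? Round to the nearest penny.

Usage = 33.5 kWh/day × 31 days = 1038.5 kWh
First 600 kWh × £0.073 = £43.80
Remaining 438.5 kWh × £0.128 = £56.13
Energy charge = £99.93; + service £20.46 = £120.39

£120.39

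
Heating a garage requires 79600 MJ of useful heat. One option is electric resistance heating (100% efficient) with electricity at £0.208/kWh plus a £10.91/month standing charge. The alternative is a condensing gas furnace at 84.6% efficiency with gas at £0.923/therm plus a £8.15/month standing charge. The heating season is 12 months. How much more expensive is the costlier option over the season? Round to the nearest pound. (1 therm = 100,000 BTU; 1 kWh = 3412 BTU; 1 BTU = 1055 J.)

Heat load = 79600 MJ = 79,600,000,000 J / 1055 = 75,450,237 BTU
Gas: input = 75,450,237 / 0.846 = 89,184,677 BTU = 891.8 therm → 891.8 × £0.923 = £823.17; + 12 × £8.15 standing = £920.97
Electric: 75,450,237 BTU / 3412 = 22,110 kWh → × £0.208 = £4,599.55; + 12 × £10.91 standing = £4,730.47
Difference = |£920.97 − £4,730.47| = £3,809.49 ≈ £3809

£3809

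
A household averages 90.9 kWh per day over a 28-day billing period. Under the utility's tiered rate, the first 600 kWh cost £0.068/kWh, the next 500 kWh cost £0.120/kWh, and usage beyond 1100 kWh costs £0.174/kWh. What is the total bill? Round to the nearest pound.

£352

Usage = 90.9 kWh/day × 28 days = 2545.2 kWh
First 600 kWh × £0.068 = £40.80
Next 500 kWh × £0.120 = £60.00
Remaining 1445.2 kWh × £0.174 = £251.46
Total = £352.26 ≈ £352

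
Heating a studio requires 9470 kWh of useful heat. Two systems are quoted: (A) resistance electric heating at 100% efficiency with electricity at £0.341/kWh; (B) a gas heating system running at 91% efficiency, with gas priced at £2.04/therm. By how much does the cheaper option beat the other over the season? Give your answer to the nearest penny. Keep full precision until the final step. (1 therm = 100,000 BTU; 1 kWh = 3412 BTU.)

£2504.92

Heat load = 9470 kWh × 3412 = 32,311,640 BTU
Gas: input = 32,311,640 / 0.91 = 35,507,297 BTU = 355.1 therm → 355.1 × £2.04 = £724.35
Electric: 32,311,640 BTU / 3412 = 9,470 kWh → × £0.341 = £3,229.27
Difference = |£724.35 − £3,229.27| = £2,504.92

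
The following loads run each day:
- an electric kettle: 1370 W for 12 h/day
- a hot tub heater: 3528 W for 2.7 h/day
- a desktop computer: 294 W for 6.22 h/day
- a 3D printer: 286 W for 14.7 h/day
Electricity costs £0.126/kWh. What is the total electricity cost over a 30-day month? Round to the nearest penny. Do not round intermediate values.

electric kettle: 1370 W × 12 h × 30 d = 493,200 Wh = 493.2 kWh
hot tub heater: 3528 W × 2.7 h × 30 d = 285,768 Wh = 285.8 kWh
desktop computer: 294 W × 6.22 h × 30 d = 54,860 Wh = 54.86 kWh
3D printer: 286 W × 14.7 h × 30 d = 126,126 Wh = 126.1 kWh
Total energy = 493.2 + 285.8 + 54.86 + 126.1 = 960 kWh
Cost = 960 kWh × £0.126 = £120.95

£120.95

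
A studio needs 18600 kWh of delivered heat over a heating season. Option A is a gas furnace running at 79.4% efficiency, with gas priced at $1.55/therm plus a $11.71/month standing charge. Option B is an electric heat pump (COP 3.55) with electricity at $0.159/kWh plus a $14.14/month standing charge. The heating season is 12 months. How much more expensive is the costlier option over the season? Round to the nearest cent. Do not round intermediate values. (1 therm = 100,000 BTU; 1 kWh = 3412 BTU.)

$376.66

Heat load = 18600 kWh × 3412 = 63,463,200 BTU
Gas: input = 63,463,200 / 0.794 = 79,928,463 BTU = 799.3 therm → 799.3 × $1.55 = $1,238.89; + 12 × $11.71 standing = $1,379.41
Heat pump: 63,463,200 BTU / 3412 = 18,600 kWh heat; / 3.55 = 5,239 kWh in → × $0.159 = $833.07; + 12 × $14.14 standing = $1,002.75
Difference = |$1,379.41 − $1,002.75| = $376.66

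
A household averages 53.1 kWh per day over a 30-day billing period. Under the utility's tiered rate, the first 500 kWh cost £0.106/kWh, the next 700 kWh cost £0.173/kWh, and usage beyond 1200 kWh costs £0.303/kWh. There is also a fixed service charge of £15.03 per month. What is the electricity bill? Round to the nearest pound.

£308

Usage = 53.1 kWh/day × 30 days = 1593 kWh
First 500 kWh × £0.106 = £53.00
Next 700 kWh × £0.173 = £121.10
Remaining 393 kWh × £0.303 = £119.08
Energy charge = £293.18; + service £15.03 = £308.21 ≈ £308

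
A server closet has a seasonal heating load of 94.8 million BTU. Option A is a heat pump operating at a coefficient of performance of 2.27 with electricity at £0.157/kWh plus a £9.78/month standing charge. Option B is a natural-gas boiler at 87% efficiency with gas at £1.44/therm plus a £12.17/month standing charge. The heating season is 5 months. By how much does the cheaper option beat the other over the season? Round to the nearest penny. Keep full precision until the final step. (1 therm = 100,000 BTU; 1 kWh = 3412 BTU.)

Heat load = 94.8 × 10⁶ BTU = 94,800,000 BTU
Gas: input = 94,800,000 / 0.87 = 108,965,517 BTU = 1,090 therm → 1,090 × £1.44 = £1,569.10; + 5 × £12.17 standing = £1,629.95
Heat pump: 94,800,000 BTU / 3412 = 27,780 kWh heat; / 2.27 = 12,240 kWh in → × £0.157 = £1,921.64; + 5 × £9.78 standing = £1,970.54
Difference = |£1,629.95 − £1,970.54| = £340.59

£340.59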